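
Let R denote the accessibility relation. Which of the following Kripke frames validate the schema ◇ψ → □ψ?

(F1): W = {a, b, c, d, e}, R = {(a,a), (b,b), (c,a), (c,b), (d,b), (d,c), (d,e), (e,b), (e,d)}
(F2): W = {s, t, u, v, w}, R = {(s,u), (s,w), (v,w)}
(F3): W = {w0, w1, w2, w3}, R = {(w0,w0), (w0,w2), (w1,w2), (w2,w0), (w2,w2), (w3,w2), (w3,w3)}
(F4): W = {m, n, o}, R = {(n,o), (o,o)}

(F4)

This is the axiom for partial functionality; its first-order frame correspondent is ∀x ∀y ∀z (Rxy ∧ Rxz → y = z).
(F1): fails — c sees both a and b.
(F2): fails — s sees both u and w.
(F3): fails — w0 sees both w0 and w2.
(F4): satisfies the condition.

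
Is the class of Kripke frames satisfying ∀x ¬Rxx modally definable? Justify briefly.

Any modally definable frame class is closed under surjective bounded morphisms.
The 5-cycle (worlds w0,w1,w2,w3,w4 with w0→w1→w2→w3→w4→w0) is irreflexive, and the map sending every world to a single reflexive point • is a surjective bounded morphism (forth: every edge maps to (•,•); back: every world has a successor). So any modal formula valid on the 5-cycle is also valid on the reflexive point, which is not irreflexive.
Hence irreflexivity is not modally definable.

Not definable by any modal formula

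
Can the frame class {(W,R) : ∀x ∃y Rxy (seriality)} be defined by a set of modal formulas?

Yes — defined by □p → ◇p

Yes: it is seriality, defined by the D schema □p → ◇p.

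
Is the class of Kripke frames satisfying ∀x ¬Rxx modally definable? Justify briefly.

No — not modally definable

If a class were modally definable it would be closed under surjective bounded morphisms (Goldblatt–Thomason).
The 3-cycle (worlds w0,w1,w2 with w0→w1→w2→w0) is irreflexive, and the map sending every world to a single reflexive point • is a surjective bounded morphism (forth: every edge maps to (•,•); back: every world has a successor). So any modal formula valid on the 3-cycle is also valid on the reflexive point, which is not irreflexive.
So the class is not modally definable.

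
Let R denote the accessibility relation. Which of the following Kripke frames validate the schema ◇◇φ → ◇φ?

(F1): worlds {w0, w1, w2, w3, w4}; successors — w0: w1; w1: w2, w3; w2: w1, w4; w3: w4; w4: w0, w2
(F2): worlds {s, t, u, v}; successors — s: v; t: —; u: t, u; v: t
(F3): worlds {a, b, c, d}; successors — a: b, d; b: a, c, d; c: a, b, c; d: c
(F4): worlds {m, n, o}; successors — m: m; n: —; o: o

This is the axiom for transitivity; its first-order frame correspondent is ∀x ∀y ∀z (Rxy ∧ Ryz → Rxz).
(F1): fails — Rw1w2 and Rw2w4 but not Rw1w4.
(F2): fails — Rsv and Rvt but not Rst.
(F3): fails — Rbc and Rcb but not Rbb.
(F4): condition met.

(F4)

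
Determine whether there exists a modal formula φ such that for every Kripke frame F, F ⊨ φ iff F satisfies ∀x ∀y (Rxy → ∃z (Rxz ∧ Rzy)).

Yes: it is density, defined by the C4 schema □□p → □p.

Definable; □□p → □p defines it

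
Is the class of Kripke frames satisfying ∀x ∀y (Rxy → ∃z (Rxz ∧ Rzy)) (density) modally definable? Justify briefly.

Definable; □□r → □r defines it

The condition is density. A defining modal formula is □□r → □r.
Suppose □□r→□r is valid. Take Rxy and set V(r)={w : xR²w}. Then □□r at x, so □r at x, so r at y, i.e. ∃z(Rxz∧Rzy).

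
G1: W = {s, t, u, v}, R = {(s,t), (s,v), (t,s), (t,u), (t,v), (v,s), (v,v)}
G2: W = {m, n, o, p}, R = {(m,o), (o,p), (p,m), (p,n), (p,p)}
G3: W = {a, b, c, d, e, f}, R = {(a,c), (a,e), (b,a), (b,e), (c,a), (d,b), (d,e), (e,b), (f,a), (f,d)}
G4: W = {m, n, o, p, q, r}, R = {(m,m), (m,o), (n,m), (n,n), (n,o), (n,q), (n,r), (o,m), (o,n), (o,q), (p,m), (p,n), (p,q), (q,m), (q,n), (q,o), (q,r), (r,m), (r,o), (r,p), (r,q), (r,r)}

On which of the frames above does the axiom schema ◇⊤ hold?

G3, G4

This is the axiom for seriality; its first-order frame correspondent is ∀x ∃y Rxy.
G1: fails — world u has no successor.
G2: fails — world n has no successor.
G3: condition met.
G4: condition met.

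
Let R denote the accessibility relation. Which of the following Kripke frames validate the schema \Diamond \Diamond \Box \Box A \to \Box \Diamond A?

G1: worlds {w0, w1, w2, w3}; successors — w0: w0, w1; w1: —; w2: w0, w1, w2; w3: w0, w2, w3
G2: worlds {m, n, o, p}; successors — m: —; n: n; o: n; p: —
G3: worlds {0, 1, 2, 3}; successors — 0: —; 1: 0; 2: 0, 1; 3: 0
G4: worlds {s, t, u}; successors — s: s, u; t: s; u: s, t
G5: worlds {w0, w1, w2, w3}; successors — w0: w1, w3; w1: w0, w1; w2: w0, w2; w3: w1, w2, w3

The schema corresponds to a generalized confluence (Geach) condition: \forall x \forall y \forall z ((x R^2 y \wedge xRz) \to \exists w (y R^2 w \wedge zRw)).
G1: fails — w0R²w0, w0Rw1 but no w with w0R²w and w1Rw.
G2: condition met.
G3: fails — 2R²0, 2R0 but no w with 0R²w and 0Rw.
G4: condition met.
G5: condition met.

G2, G4, G5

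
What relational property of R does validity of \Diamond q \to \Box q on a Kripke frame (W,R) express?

This is the CD axiom.
Its frame correspondent is partial functionality — \forall x \forall y \forall z (Rxy \wedge Rxz \to y = z).

partial functionality: \forall x \forall y \forall z (Rxy \wedge Rxz \to y = z)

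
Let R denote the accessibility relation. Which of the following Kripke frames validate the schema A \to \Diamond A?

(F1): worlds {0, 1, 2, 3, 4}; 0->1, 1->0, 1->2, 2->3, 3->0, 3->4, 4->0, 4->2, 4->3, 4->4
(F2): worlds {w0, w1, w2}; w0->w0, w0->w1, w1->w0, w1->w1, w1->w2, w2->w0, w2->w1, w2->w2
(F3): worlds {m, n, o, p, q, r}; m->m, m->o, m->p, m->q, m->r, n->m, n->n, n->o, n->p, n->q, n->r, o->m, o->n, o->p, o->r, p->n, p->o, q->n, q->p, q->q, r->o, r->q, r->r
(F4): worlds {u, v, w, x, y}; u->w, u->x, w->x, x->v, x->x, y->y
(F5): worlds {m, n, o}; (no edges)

(F2)

This is the axiom for reflexivity; its first-order frame correspondent is \forall x Rxx.
(F1): fails — world 0 does not see itself.
(F2): condition met.
(F3): fails — world o does not see itself.
(F4): fails — world u does not see itself.
(F5): fails — world m does not see itself.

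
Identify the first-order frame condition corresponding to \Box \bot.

emptiness of R

□⊥ is valid iff no world has any successor (otherwise □⊥ fails at any world with one).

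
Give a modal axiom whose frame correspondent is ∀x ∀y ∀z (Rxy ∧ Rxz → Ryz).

◇p → □◇p

This is the Euclidean property; the standard corresponding axiom is 5: ◇p → □◇p.
Suppose ◇p→□◇p is valid. Take Rxy, Rxz and set V(p)={y}. Then ◇p at x, so □◇p at x, so ◇p at z, so some w with Rzw has p; w=y, i.e. Rzy. By symmetry of the argument, Ryz.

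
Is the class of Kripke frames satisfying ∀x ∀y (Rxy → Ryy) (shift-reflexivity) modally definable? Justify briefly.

The condition is shift-reflexivity. A defining modal formula is □(□p → p).

Definable; □(□p → p) defines it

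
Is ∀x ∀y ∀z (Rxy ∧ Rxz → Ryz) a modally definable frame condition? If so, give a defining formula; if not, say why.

Yes — defined by ◇p → □◇p

The condition is the Euclidean property. A defining modal formula is ◇p → □◇p.
Suppose ◇p→□◇p is valid. Take Rxy, Rxz and set V(p)={y}. Then ◇p at x, so □◇p at x, so ◇p at z, so some w with Rzw has p; w=y, i.e. Rzy. By symmetry of the argument, Ryz.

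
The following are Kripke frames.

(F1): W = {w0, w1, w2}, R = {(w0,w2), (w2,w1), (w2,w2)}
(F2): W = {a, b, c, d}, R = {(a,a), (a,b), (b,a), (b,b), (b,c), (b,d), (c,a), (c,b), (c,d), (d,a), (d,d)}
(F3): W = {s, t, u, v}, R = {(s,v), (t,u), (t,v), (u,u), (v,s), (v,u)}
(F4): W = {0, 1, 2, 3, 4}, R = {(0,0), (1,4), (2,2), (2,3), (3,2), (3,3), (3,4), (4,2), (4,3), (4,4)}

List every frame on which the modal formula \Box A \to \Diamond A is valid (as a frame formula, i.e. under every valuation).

(F2), (F3), (F4)

This is the axiom for seriality; its first-order frame correspondent is \forall x \exists y Rxy.
(F1): fails — world w1 has no successor.
(F2): holds.
(F3): holds.
(F4): holds.
Valid on: (F2), (F3), (F4).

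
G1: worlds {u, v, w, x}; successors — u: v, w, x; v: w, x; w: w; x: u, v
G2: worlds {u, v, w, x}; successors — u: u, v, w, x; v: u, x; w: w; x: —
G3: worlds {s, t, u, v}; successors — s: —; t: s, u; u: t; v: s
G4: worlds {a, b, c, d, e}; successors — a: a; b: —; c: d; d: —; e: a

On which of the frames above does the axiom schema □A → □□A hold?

G4

The schema corresponds to transitivity: ∀x ∀y ∀z (Rxy ∧ Ryz → Rxz).
G1: fails — Rvx and Rxu but not Rvu.
G2: fails — Rvu and Ruv but not Rvv.
G3: fails — Rtu and Rut but not Rtt.
G4: holds.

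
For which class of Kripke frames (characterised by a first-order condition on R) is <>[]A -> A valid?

symmetry

This is frame-equivalent to A → □◇A (substitute ¬A for A and contrapose).
Suppose A→□◇A is valid. Take Rxy and set V(A)={x}. Then A at x, so □◇A at x, so ◇A at y, so some z with Ryz has A; z=x, i.e. Ryx.
Conversely, any frame satisfying forall x forall y (Rxy -> Ryx) validates the schema.
Frame condition: forall x forall y (Rxy -> Ryx).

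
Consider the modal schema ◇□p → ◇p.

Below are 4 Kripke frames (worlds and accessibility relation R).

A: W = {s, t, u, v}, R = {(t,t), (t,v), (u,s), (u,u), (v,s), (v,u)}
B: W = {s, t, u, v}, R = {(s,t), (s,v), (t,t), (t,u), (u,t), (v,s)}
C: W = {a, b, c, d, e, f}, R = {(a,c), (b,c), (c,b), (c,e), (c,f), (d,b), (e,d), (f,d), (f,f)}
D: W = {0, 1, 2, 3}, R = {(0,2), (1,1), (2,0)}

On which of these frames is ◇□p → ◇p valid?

none

The schema corresponds to a generalized confluence (Geach) condition: ∀x ∀y (xRy → ∃w (yRw ∧ xRw)).
A: fails — tRv but no w with vRw and tRw.
B: fails — sRv but no w with vRw and sRw.
C: fails — aRc but no w with cRw and aRw.
D: fails — 0R2 but no w with 2Rw and 0Rw.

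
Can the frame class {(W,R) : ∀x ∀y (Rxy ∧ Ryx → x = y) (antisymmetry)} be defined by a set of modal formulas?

Not definable by any modal formula

If a class were modally definable it would be closed under surjective bounded morphisms (Goldblatt–Thomason).
The 8-cycle (worlds w0,w1,w2,w3,w4,w5,w6,w7 with w0→w1→w2→w3→w4→w5→w6→w7→w0) is antisymmetric. Sending even-indexed worlds to s and odd-indexed worlds to t is a surjective bounded morphism onto the two-world frame with s↔t, which is not antisymmetric.
So no modal formula (or set of formulas) defines exactly the antisymmetric frames.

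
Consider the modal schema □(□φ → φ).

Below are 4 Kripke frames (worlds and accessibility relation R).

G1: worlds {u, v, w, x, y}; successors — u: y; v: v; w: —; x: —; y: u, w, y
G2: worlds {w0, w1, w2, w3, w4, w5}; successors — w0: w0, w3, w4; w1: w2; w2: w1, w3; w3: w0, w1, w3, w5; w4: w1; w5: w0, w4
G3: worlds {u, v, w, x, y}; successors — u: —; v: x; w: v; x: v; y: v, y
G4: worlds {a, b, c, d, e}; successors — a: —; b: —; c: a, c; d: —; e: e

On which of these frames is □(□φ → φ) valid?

The schema corresponds to shift-reflexivity: ∀x ∀y (Rxy → Ryy).
G1: fails — Ryw but not Rww.
G2: fails — Rw1w2 but not Rw2w2.
G3: fails — Rvx but not Rxx.
G4: fails — Rca but not Raa.
Valid on no frame.

none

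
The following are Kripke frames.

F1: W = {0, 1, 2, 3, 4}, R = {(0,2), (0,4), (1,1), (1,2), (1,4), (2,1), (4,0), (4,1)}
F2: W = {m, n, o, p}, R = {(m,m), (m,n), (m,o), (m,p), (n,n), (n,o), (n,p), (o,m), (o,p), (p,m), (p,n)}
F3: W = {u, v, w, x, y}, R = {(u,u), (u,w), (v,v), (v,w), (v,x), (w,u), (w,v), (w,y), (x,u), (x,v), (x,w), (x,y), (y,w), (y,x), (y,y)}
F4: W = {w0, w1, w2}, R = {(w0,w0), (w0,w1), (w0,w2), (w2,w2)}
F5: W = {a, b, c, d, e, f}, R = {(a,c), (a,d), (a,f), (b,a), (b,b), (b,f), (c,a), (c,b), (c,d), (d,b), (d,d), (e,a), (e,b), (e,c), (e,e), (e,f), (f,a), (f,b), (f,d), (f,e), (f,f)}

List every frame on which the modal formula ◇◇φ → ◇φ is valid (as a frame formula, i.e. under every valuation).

Frame correspondent (Sahlqvist): ∀x ∀y ∀z (Rxy ∧ Ryz → Rxz) — i.e. transitivity.
F1: fails — R02 and R21 but not R01.
F2: fails — Rom and Rmo but not Roo.
F3: fails — Ryx and Rxu but not Ryu.
F4: satisfies the condition.
F5: fails — Rec and Rcd but not Red.

F4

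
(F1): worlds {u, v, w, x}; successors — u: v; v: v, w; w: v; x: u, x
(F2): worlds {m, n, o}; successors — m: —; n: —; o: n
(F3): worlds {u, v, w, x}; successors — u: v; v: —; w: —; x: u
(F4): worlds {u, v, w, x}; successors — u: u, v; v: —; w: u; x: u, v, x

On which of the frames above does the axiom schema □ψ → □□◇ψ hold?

(F2)

This is the axiom for a generalized confluence (Geach) condition; its first-order frame correspondent is ∀x ∀z (xR²z → ∃w (xRw ∧ zRw)).
(F1): fails — xR²u but no t with xRt and uRt.
(F2): satisfies the condition.
(F3): fails — xR²v but no t with xRt and vRt.
(F4): fails — uR²v but no t with uRt and vRt.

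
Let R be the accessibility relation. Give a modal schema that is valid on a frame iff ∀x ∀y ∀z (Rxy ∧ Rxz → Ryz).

◇s → □◇s

This is the Euclidean property; the standard corresponding axiom is 5: ◇s → □◇s.
Suppose ◇s→□◇s is valid. Take Rxy, Rxz and set V(s)={y}. Then ◇s at x, so □◇s at x, so ◇s at z, so some w with Rzw has s; w=y, i.e. Rzy. By symmetry of the argument, Ryz.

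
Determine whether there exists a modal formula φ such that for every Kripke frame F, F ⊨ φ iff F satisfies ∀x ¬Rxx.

No — not modally definable

If a class were modally definable it would be closed under surjective bounded morphisms (Goldblatt–Thomason).
The 5-cycle (worlds 0,1,2,3,4 with 0→1→2→3→4→0) is irreflexive, and the map sending every world to a single reflexive point • is a surjective bounded morphism (forth: every edge maps to (•,•); back: every world has a successor). So any modal formula valid on the 5-cycle is also valid on the reflexive point, which is not irreflexive.
Hence irreflexivity is not modally definable.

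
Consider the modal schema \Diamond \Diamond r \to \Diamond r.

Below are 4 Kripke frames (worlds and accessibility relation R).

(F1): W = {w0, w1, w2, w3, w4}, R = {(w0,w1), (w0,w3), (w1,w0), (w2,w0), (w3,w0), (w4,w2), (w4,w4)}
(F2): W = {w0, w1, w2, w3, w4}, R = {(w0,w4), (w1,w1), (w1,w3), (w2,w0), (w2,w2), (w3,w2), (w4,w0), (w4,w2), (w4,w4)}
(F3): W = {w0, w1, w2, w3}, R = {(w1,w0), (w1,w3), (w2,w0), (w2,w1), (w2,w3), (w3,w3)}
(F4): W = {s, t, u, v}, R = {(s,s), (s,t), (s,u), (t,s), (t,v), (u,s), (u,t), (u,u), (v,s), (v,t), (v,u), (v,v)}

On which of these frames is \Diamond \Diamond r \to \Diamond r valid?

This is the axiom for transitivity; its first-order frame correspondent is \forall x \forall y \forall z (Rxy \wedge Ryz \to Rxz).
(F1): fails — Rw1w0 and Rw0w1 but not Rw1w1.
(F2): fails — Rw0w4 and Rw4w2 but not Rw0w2.
(F3): satisfies the condition.
(F4): fails — Rtv and Rvt but not Rtt.
Valid on: (F3).

(F3)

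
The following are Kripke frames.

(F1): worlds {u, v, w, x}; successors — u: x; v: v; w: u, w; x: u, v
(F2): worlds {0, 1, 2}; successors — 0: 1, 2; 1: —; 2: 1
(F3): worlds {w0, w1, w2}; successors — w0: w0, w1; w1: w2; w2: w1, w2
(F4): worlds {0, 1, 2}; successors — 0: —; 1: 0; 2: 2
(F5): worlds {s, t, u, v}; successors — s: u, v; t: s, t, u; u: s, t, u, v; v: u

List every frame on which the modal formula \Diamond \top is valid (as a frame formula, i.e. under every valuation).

(F1), (F3), (F5)

The schema corresponds to seriality: \forall x \exists y Rxy.
(F1): holds.
(F2): fails — world 1 has no successor.
(F3): holds.
(F4): fails — world 0 has no successor.
(F5): holds.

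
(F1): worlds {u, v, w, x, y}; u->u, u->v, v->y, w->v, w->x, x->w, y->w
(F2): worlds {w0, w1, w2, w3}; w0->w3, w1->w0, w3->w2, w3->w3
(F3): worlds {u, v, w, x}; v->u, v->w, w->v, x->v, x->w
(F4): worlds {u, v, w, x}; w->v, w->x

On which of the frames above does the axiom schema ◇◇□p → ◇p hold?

Frame correspondent (Sahlqvist): ∀x ∀y (xR²y → ∃w (yRw ∧ xRw)) — i.e. a generalized confluence (Geach) condition.
(F1): fails — uR²v but no t with vRt and uRt.
(F2): fails — w0R²w2 but no w with w2Rw and w0Rw.
(F3): fails — wR²u but no t with uRt and wRt.
(F4): holds.

(F4)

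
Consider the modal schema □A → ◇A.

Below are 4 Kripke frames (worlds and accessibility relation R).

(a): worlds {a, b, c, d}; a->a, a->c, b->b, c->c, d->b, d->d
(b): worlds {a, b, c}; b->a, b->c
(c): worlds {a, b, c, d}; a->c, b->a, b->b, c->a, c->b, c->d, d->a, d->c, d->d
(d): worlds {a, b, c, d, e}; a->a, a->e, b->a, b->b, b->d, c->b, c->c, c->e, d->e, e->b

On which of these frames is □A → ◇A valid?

(a), (c), (d)

This is the axiom for seriality; its first-order frame correspondent is ∀x ∃y Rxy.
(a): holds.
(b): fails — world a has no successor.
(c): holds.
(d): holds.
Valid on: (a), (c), (d).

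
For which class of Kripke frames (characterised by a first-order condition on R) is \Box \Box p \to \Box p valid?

density

This schema is the C4 axiom.
It corresponds to density: \forall x \forall y (Rxy \to \exists z (Rxz \wedge Rzy)).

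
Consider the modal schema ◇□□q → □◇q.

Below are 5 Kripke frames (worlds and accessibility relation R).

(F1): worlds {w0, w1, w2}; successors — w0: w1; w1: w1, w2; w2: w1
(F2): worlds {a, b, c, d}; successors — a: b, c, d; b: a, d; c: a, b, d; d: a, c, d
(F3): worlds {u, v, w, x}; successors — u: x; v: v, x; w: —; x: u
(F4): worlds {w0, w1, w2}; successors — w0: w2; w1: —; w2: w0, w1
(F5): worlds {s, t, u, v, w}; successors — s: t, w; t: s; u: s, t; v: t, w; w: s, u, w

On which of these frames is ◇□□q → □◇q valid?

(F1), (F2)

Frame correspondent (Sahlqvist): ∀x ∀y ∀z ((xRy ∧ xRz) → ∃w (yR²w ∧ zRw)) — i.e. a generalized confluence (Geach) condition.
(F1): satisfies the condition.
(F2): satisfies the condition.
(F3): fails — uRx, uRx but no t with xR²t and xRt.
(F4): fails — w0Rw2, w0Rw2 but no w with w2R²w and w2Rw.
(F5): fails — sRt, sRt but no w* with tR²w* and tRw*.
Valid on: (F1), (F2).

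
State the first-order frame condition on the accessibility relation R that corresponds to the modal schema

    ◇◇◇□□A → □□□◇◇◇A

∀x ∀y ∀z ((xR³y ∧ xR³z) → ∃w (yR²w ∧ zR³w))

This is a Sahlqvist (Geach-type) schema ◇^3□^2A → □^3◇^3A.
Minimal-valuation argument: fix x; take any y with xR^3y and any z with xR^3z. Set V(A) to the set of worlds R-reachable from y in exactly 2 steps. Then □^2A holds at y, so the antecedent holds at x; validity forces ◇^3A at z, giving a w with zR^3w and yR^2w.
First-order correspondent: ∀x ∀y ∀z ((xR³y ∧ xR³z) → ∃w (yR²w ∧ zR³w)).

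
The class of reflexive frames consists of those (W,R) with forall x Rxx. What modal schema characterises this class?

A defining formula is □s → s (the T axiom).
Suppose □s→s is valid. At any x set V(s)={w : Rxw}. Then □s holds at x, so s holds at x, i.e. Rxx.

□s → s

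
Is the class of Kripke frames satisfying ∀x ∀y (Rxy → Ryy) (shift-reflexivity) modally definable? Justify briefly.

Yes: it is shift-reflexivity, defined by the T□ schema □(□q → q).
Suppose □(□q→q) is valid. Take Rxy and set V(q)={w : Ryw}. Then at y, □q holds; since □(□q→q) at x, □q→q at y, so q at y, i.e. Ryy.

Definable; □(□q → q) defines it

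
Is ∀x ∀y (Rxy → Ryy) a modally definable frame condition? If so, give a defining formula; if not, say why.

Yes — defined by □(□q → q)

Yes: it is shift-reflexivity, defined by the T□ schema □(□q → q).
Suppose □(□q→q) is valid. Take Rxy and set V(q)={w : Ryw}. Then at y, □q holds; since □(□q→q) at x, □q→q at y, so q at y, i.e. Ryy.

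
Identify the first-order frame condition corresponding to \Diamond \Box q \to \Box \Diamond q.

convergence

Suppose ◇□q→□◇q is valid. Take Rxy, Rxz and set V(q)={w : Ryw}. Then □q at y so ◇□q at x, so □◇q at x, so ◇q at z, giving w with Rzw and Ryw.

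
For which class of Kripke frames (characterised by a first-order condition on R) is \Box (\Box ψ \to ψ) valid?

shift-reflexivity: \forall x \forall y (Rxy \to Ryy)

This is the T□ axiom.
It corresponds to shift-reflexivity: \forall x \forall y (Rxy \to Ryy).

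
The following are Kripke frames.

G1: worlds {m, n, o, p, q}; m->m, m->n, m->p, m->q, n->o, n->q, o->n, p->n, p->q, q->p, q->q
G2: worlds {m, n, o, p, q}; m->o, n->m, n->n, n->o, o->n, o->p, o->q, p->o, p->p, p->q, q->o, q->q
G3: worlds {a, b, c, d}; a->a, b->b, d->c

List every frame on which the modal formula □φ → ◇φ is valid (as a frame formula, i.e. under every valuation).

This is the axiom for seriality; its first-order frame correspondent is ∀x ∃y Rxy.
G1: satisfies the condition.
G2: satisfies the condition.
G3: fails — world c has no successor.
Valid on: G1, G2.

G1, G2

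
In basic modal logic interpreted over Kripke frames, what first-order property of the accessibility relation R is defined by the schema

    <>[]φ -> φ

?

Equivalently (dual form): φ → □◇φ.
Suppose φ→□◇φ is valid. Take Rxy and set V(φ)={x}. Then φ at x, so □◇φ at x, so ◇φ at y, so some z with Ryz has φ; z=x, i.e. Ryx.
The converse is a direct semantic check.
So the correspondent is symmetry.

Symmetry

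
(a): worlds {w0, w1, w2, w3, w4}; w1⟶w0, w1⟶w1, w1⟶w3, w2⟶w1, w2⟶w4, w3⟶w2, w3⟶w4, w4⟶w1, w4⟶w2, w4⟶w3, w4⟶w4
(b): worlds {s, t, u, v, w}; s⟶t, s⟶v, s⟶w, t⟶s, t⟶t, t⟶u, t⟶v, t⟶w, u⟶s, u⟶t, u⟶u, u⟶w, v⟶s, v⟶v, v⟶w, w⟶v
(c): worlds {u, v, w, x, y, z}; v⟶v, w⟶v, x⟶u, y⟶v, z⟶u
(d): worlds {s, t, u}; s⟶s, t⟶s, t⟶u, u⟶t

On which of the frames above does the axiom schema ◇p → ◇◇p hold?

(a), (b)

The schema corresponds to a generalized confluence (Geach) condition: ∀x ∀y (xRy → ∃w (y = w ∧ xR²w)).
(a): holds.
(b): holds.
(c): fails — xRu but no t with u=t and xR²t.
(d): fails — tRu but no w with u=w and tR²w.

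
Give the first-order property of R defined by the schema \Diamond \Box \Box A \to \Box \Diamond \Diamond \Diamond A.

This is a Sahlqvist (Geach-type) schema ◇^1□^2A → □^1◇^3A.
Minimal-valuation argument: fix x; take any y with xR^1y and any z with xR^1z. Set V(A) to the set of worlds R-reachable from y in exactly 2 steps. Then □^2A holds at y, so the antecedent holds at x; validity forces ◇^3A at z, giving a w with zR^3w and yR^2w.
First-order correspondent: \forall x \forall y \forall z ((xRy \wedge xRz) \to \exists w (y R^2 w \wedge z R^3 w)).

\forall x \forall y \forall z ((xRy \wedge xRz) \to \exists w (y R^2 w \wedge z R^3 w))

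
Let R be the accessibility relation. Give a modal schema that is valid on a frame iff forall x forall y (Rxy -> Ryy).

This is shift-reflexivity; the standard corresponding axiom is T□: □(□r → r).
Suppose □(□r→r) is valid. Take Rxy and set V(r)={w : Ryw}. Then at y, □r holds; since □(□r→r) at x, □r→r at y, so r at y, i.e. Ryy.

□(□r → r)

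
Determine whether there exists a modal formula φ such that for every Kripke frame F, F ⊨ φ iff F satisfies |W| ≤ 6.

Not modally definable

Modal frame validity is preserved under disjoint unions.
Any modal formula valid on each of 7 disjoint one-world frames is valid on their disjoint union (validity is preserved under disjoint unions). Each one-world frame has |W|=1≤6, but the union has |W|=7.
Hence having at most 6 worlds is not modally definable.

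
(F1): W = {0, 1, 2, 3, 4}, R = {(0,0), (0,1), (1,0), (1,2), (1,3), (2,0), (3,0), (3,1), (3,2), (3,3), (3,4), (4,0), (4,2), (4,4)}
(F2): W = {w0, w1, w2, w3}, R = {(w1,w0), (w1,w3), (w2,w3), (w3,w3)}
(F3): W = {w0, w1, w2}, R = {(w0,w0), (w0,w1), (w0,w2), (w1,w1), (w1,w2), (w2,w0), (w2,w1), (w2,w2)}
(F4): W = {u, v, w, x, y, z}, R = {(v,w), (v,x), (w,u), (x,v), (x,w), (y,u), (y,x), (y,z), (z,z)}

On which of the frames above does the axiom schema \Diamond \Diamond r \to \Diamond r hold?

The schema corresponds to transitivity: \forall x \forall y \forall z (Rxy \wedge Ryz \to Rxz).
(F1): fails — R10 and R01 but not R11.
(F2): holds.
(F3): fails — Rw1w2 and Rw2w0 but not Rw1w0.
(F4): fails — Rxw and Rwu but not Rxu.

(F2)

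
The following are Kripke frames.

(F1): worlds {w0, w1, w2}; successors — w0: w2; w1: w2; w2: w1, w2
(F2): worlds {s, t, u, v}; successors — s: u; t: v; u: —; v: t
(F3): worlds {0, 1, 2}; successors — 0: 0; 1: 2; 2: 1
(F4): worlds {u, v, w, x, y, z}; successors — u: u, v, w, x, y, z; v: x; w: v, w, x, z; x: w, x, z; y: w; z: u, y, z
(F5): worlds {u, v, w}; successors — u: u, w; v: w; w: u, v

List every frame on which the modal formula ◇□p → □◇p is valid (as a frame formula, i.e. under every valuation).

This is the axiom for convergence; its first-order frame correspondent is ∀x ∀y ∀z (Rxy ∧ Rxz → ∃w (Ryw ∧ Rzw)).
(F1): satisfies the condition.
(F2): fails — Rsu and Rsu but u and u have no common successor.
(F3): satisfies the condition.
(F4): fails — Ruv and Ruz but v and z have no common successor.
(F5): satisfies the condition.

(F1), (F3), (F5)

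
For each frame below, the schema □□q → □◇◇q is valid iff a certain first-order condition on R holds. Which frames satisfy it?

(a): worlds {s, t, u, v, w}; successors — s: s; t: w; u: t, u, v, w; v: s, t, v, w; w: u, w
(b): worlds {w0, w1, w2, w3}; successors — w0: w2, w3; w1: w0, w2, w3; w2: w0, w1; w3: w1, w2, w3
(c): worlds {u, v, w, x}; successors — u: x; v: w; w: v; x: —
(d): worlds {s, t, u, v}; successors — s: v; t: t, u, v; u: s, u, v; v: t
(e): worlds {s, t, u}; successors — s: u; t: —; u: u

Frame correspondent (Sahlqvist): ∀x ∀z (xRz → ∃w (xR²w ∧ zR²w)) — i.e. a generalized confluence (Geach) condition.
(a): ✓.
(b): ✓.
(c): fails — uRx but no t with uR²t and xR²t.
(d): ✓.
(e): ✓.

(a), (b), (d), (e)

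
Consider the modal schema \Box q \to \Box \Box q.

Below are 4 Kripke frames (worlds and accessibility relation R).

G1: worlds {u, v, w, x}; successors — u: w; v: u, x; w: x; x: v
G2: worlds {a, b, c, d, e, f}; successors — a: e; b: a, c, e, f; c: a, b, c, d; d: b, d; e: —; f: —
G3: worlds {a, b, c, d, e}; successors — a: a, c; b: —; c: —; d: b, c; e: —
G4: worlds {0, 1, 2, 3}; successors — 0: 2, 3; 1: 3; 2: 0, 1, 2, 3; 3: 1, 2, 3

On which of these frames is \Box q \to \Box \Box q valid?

The schema corresponds to transitivity: \forall x \forall y \forall z (Rxy \wedge Ryz \to Rxz).
G1: fails — Ruw and Rwx but not Rux.
G2: fails — Rbc and Rcd but not Rbd.
G3: holds.
G4: fails — R32 and R20 but not R30.
Valid on: G3.

G3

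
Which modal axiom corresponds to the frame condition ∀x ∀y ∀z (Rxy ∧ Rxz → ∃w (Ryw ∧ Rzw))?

The condition is convergence. The .2 schema ◇□p → □◇p defines it.

◇□p → □◇p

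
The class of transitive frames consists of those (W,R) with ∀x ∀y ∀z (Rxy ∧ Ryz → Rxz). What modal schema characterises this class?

This is transitivity; the standard corresponding axiom is 4: □q → □□q.
Suppose □q→□□q is valid. Take Rxy, Ryz and set V(q)={w : Rxw}. Then □q at x, so □□q at x, so □q at y, so q at z, i.e. Rxz.

□q → □□q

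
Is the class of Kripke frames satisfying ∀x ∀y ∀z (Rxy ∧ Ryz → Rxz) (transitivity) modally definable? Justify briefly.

Definable; □q → □□q defines it

This is a Sahlqvist condition; the 4 axiom □q → □□q defines it.
Suppose □q→□□q is valid. Take Rxy, Ryz and set V(q)={w : Rxw}. Then □q at x, so □□q at x, so □q at y, so q at z, i.e. Rxz.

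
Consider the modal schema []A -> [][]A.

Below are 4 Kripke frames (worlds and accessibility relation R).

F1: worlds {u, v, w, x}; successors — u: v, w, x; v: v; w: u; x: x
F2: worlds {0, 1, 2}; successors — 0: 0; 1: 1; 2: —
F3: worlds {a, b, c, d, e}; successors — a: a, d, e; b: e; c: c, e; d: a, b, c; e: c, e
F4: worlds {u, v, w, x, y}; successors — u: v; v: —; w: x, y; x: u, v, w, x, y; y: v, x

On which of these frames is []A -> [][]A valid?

F2

This is the axiom for transitivity; its first-order frame correspondent is forall x forall y forall z (Rxy & Ryz -> Rxz).
F1: fails — Rwu and Ruv but not Rwv.
F2: ✓.
F3: fails — Rdc and Rce but not Rde.
F4: fails — Ryx and Rxw but not Ryw.
Valid on: F2.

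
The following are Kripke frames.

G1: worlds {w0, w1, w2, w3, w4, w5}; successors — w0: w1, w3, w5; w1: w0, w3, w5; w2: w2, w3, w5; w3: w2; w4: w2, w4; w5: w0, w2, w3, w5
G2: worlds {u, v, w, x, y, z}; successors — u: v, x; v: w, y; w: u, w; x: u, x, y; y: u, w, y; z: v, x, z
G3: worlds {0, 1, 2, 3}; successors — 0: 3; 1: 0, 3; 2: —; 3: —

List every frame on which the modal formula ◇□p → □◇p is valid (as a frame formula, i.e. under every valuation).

none

Frame correspondent (Sahlqvist): ∀x ∀y ∀z (Rxy ∧ Rxz → ∃w (Ryw ∧ Rzw)) — i.e. convergence.
G1: fails — Rw0w1 and Rw0w3 but w1 and w3 have no common successor.
G2: fails — Rww and Rwu but w and u have no common successor.
G3: fails — R03 and R03 but 3 and 3 have no common successor.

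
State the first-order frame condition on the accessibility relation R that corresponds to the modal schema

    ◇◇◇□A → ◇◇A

∀x ∀y (xR³y → ∃w (yRw ∧ xR²w))

This is a Sahlqvist (Geach-type) schema ◇^3□^1A → □^0◇^2A.
Minimal-valuation argument: fix x; take any y with xR^3y and any z with xR^0z. Set V(A) to the set of worlds R-reachable from y in exactly 1 step. Then □^1A holds at y, so the antecedent holds at x; validity forces ◇^2A at z, giving a w with zR^2w and yR^1w.
First-order correspondent: ∀x ∀y (xR³y → ∃w (yRw ∧ xR²w)).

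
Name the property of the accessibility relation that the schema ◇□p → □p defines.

the Euclidean property: ∀x ∀y ∀z (Rxy ∧ Rxz → Ryz)

This is a form of the 5 axiom.
It corresponds to the Euclidean property: ∀x ∀y ∀z (Rxy ∧ Rxz → Ryz).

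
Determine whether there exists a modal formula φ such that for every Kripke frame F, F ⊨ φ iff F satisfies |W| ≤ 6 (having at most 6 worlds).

If a class were modally definable it would be closed under disjoint unions (Goldblatt–Thomason).
Any modal formula valid on each of 7 disjoint one-world frames is valid on their disjoint union (validity is preserved under disjoint unions). Each one-world frame has |W|=1≤6, but the union has |W|=7.
So no modal formula (or set of formulas) defines exactly the |W|≤6 frames.

No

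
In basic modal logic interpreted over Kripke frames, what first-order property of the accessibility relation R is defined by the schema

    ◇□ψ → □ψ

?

the Euclidean property: ∀x ∀y ∀z (Rxy ∧ Rxz → Ryz)

Replacing ψ by ¬ψ and contraposing gives the equivalent schema ◇ψ → □◇ψ.
Suppose ◇ψ→□◇ψ is valid. Take Rxy, Rxz and set V(ψ)={y}. Then ◇ψ at x, so □◇ψ at x, so ◇ψ at z, so some w with Rzw has ψ; w=y, i.e. Rzy. By symmetry of the argument, Ryz.
The converse is a direct semantic check.
Frame condition: ∀x ∀y ∀z (Rxy ∧ Rxz → Ryz).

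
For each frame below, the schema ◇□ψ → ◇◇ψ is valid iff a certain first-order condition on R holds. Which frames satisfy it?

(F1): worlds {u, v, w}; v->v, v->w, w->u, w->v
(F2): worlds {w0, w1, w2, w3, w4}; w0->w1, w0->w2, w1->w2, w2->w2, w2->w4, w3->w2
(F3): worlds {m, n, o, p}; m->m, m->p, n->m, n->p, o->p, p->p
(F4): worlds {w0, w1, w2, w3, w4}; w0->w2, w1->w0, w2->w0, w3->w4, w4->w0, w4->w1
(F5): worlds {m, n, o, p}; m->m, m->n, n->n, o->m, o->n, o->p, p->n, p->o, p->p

This is the axiom for a generalized confluence (Geach) condition; its first-order frame correspondent is ∀x ∀y (xRy → ∃w (yRw ∧ xR²w)).
(F1): fails — wRu but no t with uRt and wR²t.
(F2): fails — w2Rw4 but no w with w4Rw and w2R²w.
(F3): holds.
(F4): holds.
(F5): holds.

(F3), (F4), (F5)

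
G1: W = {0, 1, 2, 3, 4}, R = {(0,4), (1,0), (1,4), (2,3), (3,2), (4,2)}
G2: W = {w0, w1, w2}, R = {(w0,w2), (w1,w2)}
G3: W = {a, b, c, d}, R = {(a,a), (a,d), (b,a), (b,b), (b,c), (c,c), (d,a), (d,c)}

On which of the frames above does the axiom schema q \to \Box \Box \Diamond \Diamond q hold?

G2

The schema corresponds to a generalized confluence (Geach) condition: \forall x \forall z (x R^2 z \to \exists w (x = w \wedge z R^2 w)).
G1: fails — 0R²2 but no w with 0=w and 2R²w.
G2: holds.
G3: fails — aR²c but no w with a=w and cR²w.
Valid on: G2.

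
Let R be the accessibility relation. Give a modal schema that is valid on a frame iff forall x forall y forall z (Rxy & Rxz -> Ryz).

A defining formula is ◇q → □◇q (the 5 axiom).
Suppose ◇q→□◇q is valid. Take Rxy, Rxz and set V(q)={y}. Then ◇q at x, so □◇q at x, so ◇q at z, so some w with Rzw has q; w=y, i.e. Rzy. By symmetry of the argument, Ryz.

◇q → □◇q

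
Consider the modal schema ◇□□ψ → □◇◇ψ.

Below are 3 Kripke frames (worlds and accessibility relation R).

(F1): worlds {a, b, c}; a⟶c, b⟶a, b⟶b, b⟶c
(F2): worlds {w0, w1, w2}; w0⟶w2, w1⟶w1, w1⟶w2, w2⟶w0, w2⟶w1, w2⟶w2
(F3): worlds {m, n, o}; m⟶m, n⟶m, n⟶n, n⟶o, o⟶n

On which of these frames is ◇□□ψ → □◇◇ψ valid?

Frame correspondent (Sahlqvist): ∀x ∀y ∀z ((xRy ∧ xRz) → ∃w (yR²w ∧ zR²w)) — i.e. a generalized confluence (Geach) condition.
(F1): fails — aRc, aRc but no w with cR²w and cR²w.
(F2): satisfies the condition.
(F3): satisfies the condition.

(F2), (F3)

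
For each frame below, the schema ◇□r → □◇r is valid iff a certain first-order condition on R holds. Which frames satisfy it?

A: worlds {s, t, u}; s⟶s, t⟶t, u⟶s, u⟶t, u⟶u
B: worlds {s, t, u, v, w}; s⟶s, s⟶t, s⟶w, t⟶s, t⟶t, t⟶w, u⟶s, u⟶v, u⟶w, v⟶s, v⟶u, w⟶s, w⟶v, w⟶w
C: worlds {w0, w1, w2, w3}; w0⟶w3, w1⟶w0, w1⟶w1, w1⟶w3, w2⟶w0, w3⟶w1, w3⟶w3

The schema corresponds to convergence: ∀x ∀y ∀z (Rxy ∧ Rxz → ∃w (Ryw ∧ Rzw)).
A: fails — Rut and Rus but t and s have no common successor.
B: condition met.
C: condition met.

B, C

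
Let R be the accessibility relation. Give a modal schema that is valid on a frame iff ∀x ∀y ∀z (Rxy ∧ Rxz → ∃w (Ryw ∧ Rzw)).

A defining formula is ◇□s → □◇s (the .2 axiom).
Suppose ◇□s→□◇s is valid. Take Rxy, Rxz and set V(s)={w : Ryw}. Then □s at y so ◇□s at x, so □◇s at x, so ◇s at z, giving w with Rzw and Ryw.

◇□s → □◇s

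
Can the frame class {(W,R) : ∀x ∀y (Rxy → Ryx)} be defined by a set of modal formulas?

This is a Sahlqvist condition; the B axiom r → □◇r defines it.
Suppose r→□◇r is valid. Take Rxy and set V(r)={x}. Then r at x, so □◇r at x, so ◇r at y, so some z with Ryz has r; z=x, i.e. Ryx.

Yes, by r → □◇r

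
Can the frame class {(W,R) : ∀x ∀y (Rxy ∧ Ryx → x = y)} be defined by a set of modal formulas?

Not modally definable

Any modally definable frame class is closed under surjective bounded morphisms.
The 8-cycle (worlds a,b,c,d,e,f,g,h with a→b→c→d→e→f→g→h→a) is antisymmetric. Sending even-indexed worlds to • and odd-indexed worlds to ∘ is a surjective bounded morphism onto the two-world frame with •↔∘, which is not antisymmetric.
Hence antisymmetry is not modally definable.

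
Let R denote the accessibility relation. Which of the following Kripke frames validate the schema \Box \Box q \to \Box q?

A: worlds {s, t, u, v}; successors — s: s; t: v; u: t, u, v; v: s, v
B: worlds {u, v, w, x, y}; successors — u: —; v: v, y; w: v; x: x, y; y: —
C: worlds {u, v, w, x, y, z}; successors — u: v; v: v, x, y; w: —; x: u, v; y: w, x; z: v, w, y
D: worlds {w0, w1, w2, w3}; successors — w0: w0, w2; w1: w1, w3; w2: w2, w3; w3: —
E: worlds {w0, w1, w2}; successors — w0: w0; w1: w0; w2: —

A, B, D, E

The schema corresponds to density: \forall x \forall y (Rxy \to \exists z (Rxz \wedge Rzy)).
A: condition met.
B: condition met.
C: fails — Ryx but no t with Ryt and Rtx.
D: condition met.
E: condition met.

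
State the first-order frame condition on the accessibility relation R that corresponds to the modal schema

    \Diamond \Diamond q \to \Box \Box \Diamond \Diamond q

\forall x \forall y \forall z ((x R^2 y \wedge x R^2 z) \to \exists w (y = w \wedge z R^2 w))

This is a Sahlqvist (Geach-type) schema ◇^2□^0q → □^2◇^2q.
First-order correspondent: \forall x \forall y \forall z ((x R^2 y \wedge x R^2 z) \to \exists w (y = w \wedge z R^2 w)).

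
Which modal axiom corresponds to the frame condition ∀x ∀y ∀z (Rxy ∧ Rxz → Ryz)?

◇q → □◇q

A defining formula is ◇q → □◇q (the 5 axiom).
Suppose ◇q→□◇q is valid. Take Rxy, Rxz and set V(q)={y}. Then ◇q at x, so □◇q at x, so ◇q at z, so some w with Rzw has q; w=y, i.e. Rzy. By symmetry of the argument, Ryz.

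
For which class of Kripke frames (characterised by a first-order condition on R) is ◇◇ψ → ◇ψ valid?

This is frame-equivalent to □ψ → □□ψ (substitute ¬ψ for ψ and contrapose).
Suppose □ψ→□□ψ is valid. Take Rxy, Ryz and set V(ψ)={w : Rxw}. Then □ψ at x, so □□ψ at x, so □ψ at y, so ψ at z, i.e. Rxz.

transitivity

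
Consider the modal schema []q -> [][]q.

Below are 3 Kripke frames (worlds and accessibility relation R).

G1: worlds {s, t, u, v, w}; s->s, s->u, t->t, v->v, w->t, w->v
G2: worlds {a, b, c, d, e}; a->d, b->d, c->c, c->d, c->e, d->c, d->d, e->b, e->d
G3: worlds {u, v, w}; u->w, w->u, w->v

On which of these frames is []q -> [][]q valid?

The schema corresponds to transitivity: forall x forall y forall z (Rxy & Ryz -> Rxz).
G1: holds.
G2: fails — Rdc and Rce but not Rde.
G3: fails — Rwu and Ruw but not Rww.

G1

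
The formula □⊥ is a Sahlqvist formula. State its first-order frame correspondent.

emptiness of R

□⊥ is valid iff no world has any successor (otherwise □⊥ fails at any world with one).
The converse is a direct semantic check.
So the correspondent is emptiness of R.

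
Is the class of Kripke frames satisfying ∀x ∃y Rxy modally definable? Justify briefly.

This is a Sahlqvist condition; the D axiom □q → ◇q defines it.
Suppose □q→◇q is valid. At any x set V(q)=W. Then □q at x, so ◇q at x, so x has a successor.

Definable; □q → ◇q defines it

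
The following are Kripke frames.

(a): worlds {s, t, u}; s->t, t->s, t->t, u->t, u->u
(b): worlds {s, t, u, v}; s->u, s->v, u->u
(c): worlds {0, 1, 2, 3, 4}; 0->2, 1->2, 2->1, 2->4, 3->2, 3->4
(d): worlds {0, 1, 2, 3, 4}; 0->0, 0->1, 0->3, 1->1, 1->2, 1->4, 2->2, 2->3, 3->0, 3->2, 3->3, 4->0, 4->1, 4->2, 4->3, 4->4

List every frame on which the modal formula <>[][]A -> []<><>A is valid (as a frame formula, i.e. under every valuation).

(a), (d)

Frame correspondent (Sahlqvist): forall x forall y forall z ((xRy & xRz) -> exists w (y R^2 w & z R^2 w)) — i.e. a generalized confluence (Geach) condition.
(a): ✓.
(b): fails — sRu, sRv but no w with uR²w and vR²w.
(c): fails — 2R1, 2R4 but no w with 1R²w and 4R²w.
(d): ✓.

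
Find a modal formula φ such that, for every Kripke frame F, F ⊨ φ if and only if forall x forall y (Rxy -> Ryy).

A defining formula is □(□p → p) (the T□ axiom).
Suppose □(□p→p) is valid. Take Rxy and set V(p)={w : Ryw}. Then at y, □p holds; since □(□p→p) at x, □p→p at y, so p at y, i.e. Ryy.

□(□p → p)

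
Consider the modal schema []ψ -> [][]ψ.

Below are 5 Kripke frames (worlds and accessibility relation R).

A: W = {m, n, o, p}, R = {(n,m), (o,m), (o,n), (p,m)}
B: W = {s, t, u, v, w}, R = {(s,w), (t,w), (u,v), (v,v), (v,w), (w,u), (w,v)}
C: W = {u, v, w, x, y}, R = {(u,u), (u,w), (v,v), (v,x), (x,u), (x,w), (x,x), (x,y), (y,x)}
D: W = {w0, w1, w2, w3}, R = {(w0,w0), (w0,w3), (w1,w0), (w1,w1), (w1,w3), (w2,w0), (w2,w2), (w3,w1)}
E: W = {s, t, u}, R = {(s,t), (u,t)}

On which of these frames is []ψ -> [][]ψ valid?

The schema corresponds to transitivity: forall x forall y forall z (Rxy & Ryz -> Rxz).
A: satisfies the condition.
B: fails — Ruv and Rvw but not Ruw.
C: fails — Ryx and Rxw but not Ryw.
D: fails — Rw3w1 and Rw1w0 but not Rw3w0.
E: satisfies the condition.

A, E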